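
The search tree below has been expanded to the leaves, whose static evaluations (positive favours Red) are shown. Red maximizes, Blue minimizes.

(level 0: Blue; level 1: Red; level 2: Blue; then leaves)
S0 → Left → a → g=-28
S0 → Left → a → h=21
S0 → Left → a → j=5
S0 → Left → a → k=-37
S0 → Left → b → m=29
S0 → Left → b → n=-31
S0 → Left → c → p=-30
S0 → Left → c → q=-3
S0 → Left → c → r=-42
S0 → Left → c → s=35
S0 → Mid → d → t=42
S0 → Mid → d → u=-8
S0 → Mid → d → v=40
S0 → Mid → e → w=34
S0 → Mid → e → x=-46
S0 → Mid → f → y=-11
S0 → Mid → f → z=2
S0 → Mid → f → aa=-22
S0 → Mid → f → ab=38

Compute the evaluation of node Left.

a (Blue): min(-28, 21, 5, -37) = -37
b (Blue): min(29, -31) = -31
c (Blue): min(-30, -3, -42, 35) = -42
Left (Red): max(-37, -31, -42) = -31

-31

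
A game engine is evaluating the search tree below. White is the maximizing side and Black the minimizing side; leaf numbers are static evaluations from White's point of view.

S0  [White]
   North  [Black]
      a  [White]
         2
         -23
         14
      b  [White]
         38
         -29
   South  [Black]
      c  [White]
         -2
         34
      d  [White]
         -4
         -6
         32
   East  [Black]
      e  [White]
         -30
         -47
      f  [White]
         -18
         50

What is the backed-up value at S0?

32

a (White): max(2, -23, 14) = 14
b (White): max(38, -29) = 38
North (Black): min(14, 38) = 14
c (White): max(-2, 34) = 34
d (White): max(-4, -6, 32) = 32
South (Black): min(34, 32) = 32
e (White): max(-30, -47) = -30
f (White): max(-18, 50) = 50
East (Black): min(-30, 50) = -30
S0 (White): max(14, 32, -30) = 32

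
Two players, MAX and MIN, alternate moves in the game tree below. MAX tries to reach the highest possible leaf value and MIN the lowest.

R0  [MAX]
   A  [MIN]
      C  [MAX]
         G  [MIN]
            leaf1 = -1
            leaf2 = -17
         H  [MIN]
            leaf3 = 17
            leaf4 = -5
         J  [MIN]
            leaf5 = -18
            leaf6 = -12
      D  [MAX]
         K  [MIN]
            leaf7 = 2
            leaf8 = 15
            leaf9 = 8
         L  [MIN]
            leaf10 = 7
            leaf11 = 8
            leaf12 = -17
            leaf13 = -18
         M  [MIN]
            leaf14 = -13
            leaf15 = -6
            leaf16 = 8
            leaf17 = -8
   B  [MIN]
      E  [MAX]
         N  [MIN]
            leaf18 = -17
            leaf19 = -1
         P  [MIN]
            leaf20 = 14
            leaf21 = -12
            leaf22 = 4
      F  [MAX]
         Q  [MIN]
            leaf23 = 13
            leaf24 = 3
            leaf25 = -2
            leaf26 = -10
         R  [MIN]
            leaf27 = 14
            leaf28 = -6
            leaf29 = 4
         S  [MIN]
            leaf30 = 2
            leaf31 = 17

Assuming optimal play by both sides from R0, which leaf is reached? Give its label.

G (MIN): min(-1, -17) = -17
H (MIN): min(17, -5) = -5
J (MIN): min(-18, -12) = -18
C (MAX): max(-17, -5, -18) = -5
K (MIN): min(2, 15, 8) = 2
L (MIN): min(7, 8, -17, -18) = -18
M (MIN): min(-13, -6, 8, -8) = -13
D (MAX): max(2, -18, -13) = 2
A (MIN): min(-5, 2) = -5
N (MIN): min(-17, -1) = -17
P (MIN): min(14, -12, 4) = -12
E (MAX): max(-17, -12) = -12
Q (MIN): min(13, 3, -2, -10) = -10
R (MIN): min(14, -6, 4) = -6
S (MIN): min(2, 17) = 2
F (MAX): max(-10, -6, 2) = 2
B (MIN): min(-12, 2) = -12
R0 (MAX): max(-5, -12) = -5
At R0, MAX picks A (highest: -5).
At A, MIN picks C (lowest: -5).
At C, MAX picks H (highest: -5).
At H, MIN picks leaf4 (lowest: -5).
Terminal value -5.

leaf4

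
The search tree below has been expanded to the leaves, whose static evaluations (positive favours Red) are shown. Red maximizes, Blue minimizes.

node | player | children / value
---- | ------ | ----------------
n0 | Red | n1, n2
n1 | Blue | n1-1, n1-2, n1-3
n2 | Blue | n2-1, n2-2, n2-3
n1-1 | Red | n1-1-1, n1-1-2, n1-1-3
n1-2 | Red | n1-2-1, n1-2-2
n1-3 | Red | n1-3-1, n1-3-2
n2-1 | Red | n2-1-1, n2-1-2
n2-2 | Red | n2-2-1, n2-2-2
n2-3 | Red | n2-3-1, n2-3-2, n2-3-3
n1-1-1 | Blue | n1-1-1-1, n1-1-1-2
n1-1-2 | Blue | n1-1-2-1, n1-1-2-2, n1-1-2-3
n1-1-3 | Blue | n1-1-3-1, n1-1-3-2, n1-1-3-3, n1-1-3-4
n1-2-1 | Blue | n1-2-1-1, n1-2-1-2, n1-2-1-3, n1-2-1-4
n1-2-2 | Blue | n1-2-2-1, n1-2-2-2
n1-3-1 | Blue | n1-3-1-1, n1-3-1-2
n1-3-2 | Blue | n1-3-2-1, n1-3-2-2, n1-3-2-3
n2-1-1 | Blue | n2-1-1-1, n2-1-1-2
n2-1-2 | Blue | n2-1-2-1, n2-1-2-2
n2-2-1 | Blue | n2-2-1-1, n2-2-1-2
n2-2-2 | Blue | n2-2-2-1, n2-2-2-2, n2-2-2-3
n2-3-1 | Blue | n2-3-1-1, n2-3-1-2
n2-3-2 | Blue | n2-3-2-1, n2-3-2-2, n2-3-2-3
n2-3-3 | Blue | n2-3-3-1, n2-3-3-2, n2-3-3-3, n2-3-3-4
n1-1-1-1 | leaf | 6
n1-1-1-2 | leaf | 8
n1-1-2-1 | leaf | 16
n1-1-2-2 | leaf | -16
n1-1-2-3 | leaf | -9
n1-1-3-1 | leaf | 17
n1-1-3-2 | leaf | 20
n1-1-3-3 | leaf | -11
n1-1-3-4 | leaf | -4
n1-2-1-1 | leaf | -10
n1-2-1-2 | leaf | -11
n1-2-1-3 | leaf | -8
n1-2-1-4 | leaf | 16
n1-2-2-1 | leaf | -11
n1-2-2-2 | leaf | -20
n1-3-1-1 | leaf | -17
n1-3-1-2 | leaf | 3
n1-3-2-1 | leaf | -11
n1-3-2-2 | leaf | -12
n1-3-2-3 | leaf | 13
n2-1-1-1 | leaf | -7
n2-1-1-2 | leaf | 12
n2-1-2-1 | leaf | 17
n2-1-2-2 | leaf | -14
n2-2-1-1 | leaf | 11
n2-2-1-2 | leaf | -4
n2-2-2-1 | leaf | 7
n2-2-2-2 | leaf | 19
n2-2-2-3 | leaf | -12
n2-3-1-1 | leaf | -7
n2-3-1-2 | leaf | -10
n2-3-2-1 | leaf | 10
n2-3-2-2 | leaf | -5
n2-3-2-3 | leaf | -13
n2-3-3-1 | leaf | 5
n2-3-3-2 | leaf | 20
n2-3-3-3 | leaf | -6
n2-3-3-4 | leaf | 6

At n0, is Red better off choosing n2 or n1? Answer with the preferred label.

n2

n2-1-1 (Blue): min(-7, 12) = -7
n2-1-2 (Blue): min(17, -14) = -14
n2-1 (Red): max(-7, -14) = -7
n2-2-1 (Blue): min(11, -4) = -4
n2-2-2 (Blue): min(7, 19, -12) = -12
n2-2 (Red): max(-4, -12) = -4
n2-3-1 (Blue): min(-7, -10) = -10
n2-3-2 (Blue): min(10, -5, -13) = -13
n2-3-3 (Blue): min(5, 20, -6, 6) = -6
n2-3 (Red): max(-10, -13, -6) = -6
n2 (Blue): min(-7, -4, -6) = -7
n1-1-1 (Blue): min(6, 8) = 6
n1-1-2 (Blue): min(16, -16, -9) = -16
n1-1-3 (Blue): min(17, 20, -11, -4) = -11
n1-1 (Red): max(6, -16, -11) = 6
n1-2-1 (Blue): min(-10, -11, -8, 16) = -11
n1-2-2 (Blue): min(-11, -20) = -20
n1-2 (Red): max(-11, -20) = -11
n1-3-1 (Blue): min(-17, 3) = -17
n1-3-2 (Blue): min(-11, -12, 13) = -12
n1-3 (Red): max(-17, -12) = -12
n1 (Blue): min(6, -11, -12) = -12
Red prefers the higher value; n2=-7, n1=-12. n2 is better since -7 > -12.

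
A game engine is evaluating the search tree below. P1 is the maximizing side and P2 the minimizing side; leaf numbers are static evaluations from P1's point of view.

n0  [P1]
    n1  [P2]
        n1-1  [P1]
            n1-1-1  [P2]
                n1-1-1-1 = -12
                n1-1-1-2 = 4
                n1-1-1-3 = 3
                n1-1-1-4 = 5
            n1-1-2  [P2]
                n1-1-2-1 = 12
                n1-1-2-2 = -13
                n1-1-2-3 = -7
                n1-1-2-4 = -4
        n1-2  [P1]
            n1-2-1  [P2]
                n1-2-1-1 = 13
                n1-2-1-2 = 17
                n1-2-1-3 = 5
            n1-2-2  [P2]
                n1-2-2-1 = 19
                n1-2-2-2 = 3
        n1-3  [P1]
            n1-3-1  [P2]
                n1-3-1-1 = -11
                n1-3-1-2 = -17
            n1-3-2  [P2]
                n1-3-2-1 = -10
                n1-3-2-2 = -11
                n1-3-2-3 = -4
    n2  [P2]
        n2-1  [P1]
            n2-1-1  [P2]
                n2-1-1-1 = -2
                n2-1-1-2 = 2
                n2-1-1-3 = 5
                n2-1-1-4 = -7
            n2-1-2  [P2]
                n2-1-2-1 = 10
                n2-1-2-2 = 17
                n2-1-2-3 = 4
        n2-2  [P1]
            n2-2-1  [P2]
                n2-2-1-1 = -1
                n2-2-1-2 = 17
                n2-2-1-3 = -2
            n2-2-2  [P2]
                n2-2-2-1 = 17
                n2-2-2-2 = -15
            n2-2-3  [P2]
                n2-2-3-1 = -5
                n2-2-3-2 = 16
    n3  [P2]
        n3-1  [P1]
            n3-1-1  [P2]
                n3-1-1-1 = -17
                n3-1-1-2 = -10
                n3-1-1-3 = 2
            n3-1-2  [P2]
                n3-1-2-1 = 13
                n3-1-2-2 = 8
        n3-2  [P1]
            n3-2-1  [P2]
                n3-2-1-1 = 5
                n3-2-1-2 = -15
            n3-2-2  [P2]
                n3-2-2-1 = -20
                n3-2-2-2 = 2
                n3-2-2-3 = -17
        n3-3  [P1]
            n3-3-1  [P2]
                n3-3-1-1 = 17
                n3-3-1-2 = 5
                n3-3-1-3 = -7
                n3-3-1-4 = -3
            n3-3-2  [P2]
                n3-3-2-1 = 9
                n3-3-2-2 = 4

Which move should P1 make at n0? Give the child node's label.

n2

n1-1-1 (P2): min(-12, 4, 3, 5) = -12
n1-1-2 (P2): min(12, -13, -7, -4) = -13
n1-1 (P1): max(-12, -13) = -12
n1-2-1 (P2): min(13, 17, 5) = 5
n1-2-2 (P2): min(19, 3) = 3
n1-2 (P1): max(5, 3) = 5
n1-3-1 (P2): min(-11, -17) = -17
n1-3-2 (P2): min(-10, -11, -4) = -11
n1-3 (P1): max(-17, -11) = -11
n1 (P2): min(-12, 5, -11) = -12
n2-1-1 (P2): min(-2, 2, 5, -7) = -7
n2-1-2 (P2): min(10, 17, 4) = 4
n2-1 (P1): max(-7, 4) = 4
n2-2-1 (P2): min(-1, 17, -2) = -2
n2-2-2 (P2): min(17, -15) = -15
n2-2-3 (P2): min(-5, 16) = -5
n2-2 (P1): max(-2, -15, -5) = -2
n2 (P2): min(4, -2) = -2
n3-1-1 (P2): min(-17, -10, 2) = -17
n3-1-2 (P2): min(13, 8) = 8
n3-1 (P1): max(-17, 8) = 8
n3-2-1 (P2): min(5, -15) = -15
n3-2-2 (P2): min(-20, 2, -17) = -20
n3-2 (P1): max(-15, -20) = -15
n3-3-1 (P2): min(17, 5, -7, -3) = -7
n3-3-2 (P2): min(9, 4) = 4
n3-3 (P1): max(-7, 4) = 4
n3 (P2): min(8, -15, 4) = -15
n0 (P1): max(-12, -2, -15) = -2
P1 at n0 wants the highest of {n1=-12, n2=-2, n3=-15}, so chooses n2.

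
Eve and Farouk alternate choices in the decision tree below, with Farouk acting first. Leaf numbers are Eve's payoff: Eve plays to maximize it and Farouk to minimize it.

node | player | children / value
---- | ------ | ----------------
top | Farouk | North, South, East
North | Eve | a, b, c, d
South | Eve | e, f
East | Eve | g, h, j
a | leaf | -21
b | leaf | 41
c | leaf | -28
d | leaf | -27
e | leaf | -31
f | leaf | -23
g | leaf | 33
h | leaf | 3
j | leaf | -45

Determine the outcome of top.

North (Eve): max(-21, 41, -28, -27) = 41
South (Eve): max(-31, -23) = -23
East (Eve): max(33, 3, -45) = 33
top (Farouk): min(41, -23, 33) = -23

-23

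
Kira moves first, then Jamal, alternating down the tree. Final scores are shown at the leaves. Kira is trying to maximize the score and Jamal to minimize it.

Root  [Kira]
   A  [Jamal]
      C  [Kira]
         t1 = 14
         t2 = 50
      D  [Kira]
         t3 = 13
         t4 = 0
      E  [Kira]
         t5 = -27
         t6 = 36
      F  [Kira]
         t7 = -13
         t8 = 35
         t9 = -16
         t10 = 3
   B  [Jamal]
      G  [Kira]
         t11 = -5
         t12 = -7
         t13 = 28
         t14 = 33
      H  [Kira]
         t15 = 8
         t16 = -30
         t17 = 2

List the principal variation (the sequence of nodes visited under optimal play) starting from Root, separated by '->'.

Root -> A -> D -> t3

C (Kira): max(14, 50) = 50
D (Kira): max(13, 0) = 13
E (Kira): max(-27, 36) = 36
F (Kira): max(-13, 35, -16, 3) = 35
A (Jamal): min(50, 13, 36, 35) = 13
G (Kira): max(-5, -7, 28, 33) = 33
H (Kira): max(8, -30, 2) = 8
B (Jamal): min(33, 8) = 8
Root (Kira): max(13, 8) = 13
At Root, Kira picks A (highest: 13).
At A, Jamal picks D (lowest: 13).
At D, Kira picks t3 (highest: 13).
Terminal value 13.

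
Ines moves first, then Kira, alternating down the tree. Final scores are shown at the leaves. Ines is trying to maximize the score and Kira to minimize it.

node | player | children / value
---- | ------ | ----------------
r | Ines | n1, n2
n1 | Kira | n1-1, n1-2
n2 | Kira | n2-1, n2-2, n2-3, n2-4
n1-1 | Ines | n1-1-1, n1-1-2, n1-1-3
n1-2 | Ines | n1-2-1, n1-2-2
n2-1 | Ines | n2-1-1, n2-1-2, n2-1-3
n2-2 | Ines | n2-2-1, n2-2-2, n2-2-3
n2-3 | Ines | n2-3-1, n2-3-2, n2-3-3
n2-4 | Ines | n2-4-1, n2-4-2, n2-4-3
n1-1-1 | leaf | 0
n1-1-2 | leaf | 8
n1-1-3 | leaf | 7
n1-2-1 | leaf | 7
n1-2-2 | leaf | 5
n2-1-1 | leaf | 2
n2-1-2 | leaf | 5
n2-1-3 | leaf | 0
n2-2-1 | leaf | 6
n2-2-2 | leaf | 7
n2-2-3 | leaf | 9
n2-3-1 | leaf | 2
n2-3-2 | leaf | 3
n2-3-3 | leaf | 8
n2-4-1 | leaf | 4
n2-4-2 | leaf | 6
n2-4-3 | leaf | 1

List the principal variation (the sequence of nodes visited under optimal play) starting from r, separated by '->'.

n1-1 (Ines): max(0, 8, 7) = 8
n1-2 (Ines): max(7, 5) = 7
n1 (Kira): min(8, 7) = 7
n2-1 (Ines): max(2, 5, 0) = 5
n2-2 (Ines): max(6, 7, 9) = 9
n2-3 (Ines): max(2, 3, 8) = 8
n2-4 (Ines): max(4, 6, 1) = 6
n2 (Kira): min(5, 9, 8, 6) = 5
r (Ines): max(7, 5) = 7
At r, Ines picks n1 (highest: 7).
At n1, Kira picks n1-2 (lowest: 7).
At n1-2, Ines picks n1-2-1 (highest: 7).
Terminal value 7.

r -> n1 -> n1-2 -> n1-2-1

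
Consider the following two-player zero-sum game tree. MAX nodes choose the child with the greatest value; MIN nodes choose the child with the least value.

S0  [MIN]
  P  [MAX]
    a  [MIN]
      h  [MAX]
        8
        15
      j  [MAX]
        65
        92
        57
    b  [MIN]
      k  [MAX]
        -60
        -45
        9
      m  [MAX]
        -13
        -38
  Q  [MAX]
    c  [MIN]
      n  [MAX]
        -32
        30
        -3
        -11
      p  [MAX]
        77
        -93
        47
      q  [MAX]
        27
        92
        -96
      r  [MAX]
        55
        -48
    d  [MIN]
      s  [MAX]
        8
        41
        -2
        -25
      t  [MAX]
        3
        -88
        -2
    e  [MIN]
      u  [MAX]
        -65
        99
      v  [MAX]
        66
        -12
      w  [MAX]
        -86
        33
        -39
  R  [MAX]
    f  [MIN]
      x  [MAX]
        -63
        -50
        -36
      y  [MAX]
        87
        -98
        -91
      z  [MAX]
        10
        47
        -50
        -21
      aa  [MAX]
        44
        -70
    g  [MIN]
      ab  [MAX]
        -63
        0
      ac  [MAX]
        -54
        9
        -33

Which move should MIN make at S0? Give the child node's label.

R

h (MAX): max(8, 15) = 15
j (MAX): max(65, 92, 57) = 92
a (MIN): min(15, 92) = 15
k (MAX): max(-60, -45, 9) = 9
m (MAX): max(-13, -38) = -13
b (MIN): min(9, -13) = -13
P (MAX): max(15, -13) = 15
n (MAX): max(-32, 30, -3, -11) = 30
p (MAX): max(77, -93, 47) = 77
q (MAX): max(27, 92, -96) = 92
r (MAX): max(55, -48) = 55
c (MIN): min(30, 77, 92, 55) = 30
s (MAX): max(8, 41, -2, -25) = 41
t (MAX): max(3, -88, -2) = 3
d (MIN): min(41, 3) = 3
u (MAX): max(-65, 99) = 99
v (MAX): max(66, -12) = 66
w (MAX): max(-86, 33, -39) = 33
e (MIN): min(99, 66, 33) = 33
Q (MAX): max(30, 3, 33) = 33
x (MAX): max(-63, -50, -36) = -36
y (MAX): max(87, -98, -91) = 87
z (MAX): max(10, 47, -50, -21) = 47
aa (MAX): max(44, -70) = 44
f (MIN): min(-36, 87, 47, 44) = -36
ab (MAX): max(-63, 0) = 0
ac (MAX): max(-54, 9, -33) = 9
g (MIN): min(0, 9) = 0
R (MAX): max(-36, 0) = 0
S0 (MIN): min(15, 33, 0) = 0
MIN at S0 wants the lowest of {P=15, Q=33, R=0}, so chooses R.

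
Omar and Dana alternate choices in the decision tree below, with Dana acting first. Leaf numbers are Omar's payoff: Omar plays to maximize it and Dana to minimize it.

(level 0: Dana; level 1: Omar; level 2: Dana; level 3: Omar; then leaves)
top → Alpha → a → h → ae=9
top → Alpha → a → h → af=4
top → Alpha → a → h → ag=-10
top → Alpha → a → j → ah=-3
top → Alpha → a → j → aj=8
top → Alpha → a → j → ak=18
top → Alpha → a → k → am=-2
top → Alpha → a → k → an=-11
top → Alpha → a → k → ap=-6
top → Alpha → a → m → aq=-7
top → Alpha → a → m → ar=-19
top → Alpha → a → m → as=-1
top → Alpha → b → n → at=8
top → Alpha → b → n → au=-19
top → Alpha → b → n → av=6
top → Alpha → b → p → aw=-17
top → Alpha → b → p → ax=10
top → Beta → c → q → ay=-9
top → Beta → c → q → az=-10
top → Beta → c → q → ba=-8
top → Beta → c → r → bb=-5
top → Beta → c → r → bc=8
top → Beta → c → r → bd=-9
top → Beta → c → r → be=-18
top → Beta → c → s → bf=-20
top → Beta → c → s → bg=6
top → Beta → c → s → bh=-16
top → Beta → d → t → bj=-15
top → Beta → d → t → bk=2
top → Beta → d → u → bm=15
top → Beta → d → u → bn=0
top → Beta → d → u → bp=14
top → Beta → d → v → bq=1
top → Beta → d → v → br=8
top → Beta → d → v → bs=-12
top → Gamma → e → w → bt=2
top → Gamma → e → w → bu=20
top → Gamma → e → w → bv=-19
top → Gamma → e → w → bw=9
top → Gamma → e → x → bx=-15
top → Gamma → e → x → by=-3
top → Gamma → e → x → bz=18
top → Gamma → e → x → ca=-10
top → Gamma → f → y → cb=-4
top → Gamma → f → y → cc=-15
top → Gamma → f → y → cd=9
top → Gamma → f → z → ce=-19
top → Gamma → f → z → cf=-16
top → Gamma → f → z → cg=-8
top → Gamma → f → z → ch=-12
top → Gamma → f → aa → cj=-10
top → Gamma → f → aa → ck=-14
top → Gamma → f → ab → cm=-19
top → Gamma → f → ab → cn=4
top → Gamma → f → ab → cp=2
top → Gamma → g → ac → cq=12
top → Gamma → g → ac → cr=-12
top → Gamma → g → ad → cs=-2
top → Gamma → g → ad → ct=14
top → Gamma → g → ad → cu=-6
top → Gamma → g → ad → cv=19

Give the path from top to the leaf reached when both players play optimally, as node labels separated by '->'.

top -> Beta -> d -> t -> bk

h (Omar): max(9, 4, -10) = 9
j (Omar): max(-3, 8, 18) = 18
k (Omar): max(-2, -11, -6) = -2
m (Omar): max(-7, -19, -1) = -1
a (Dana): min(9, 18, -2, -1) = -2
n (Omar): max(8, -19, 6) = 8
p (Omar): max(-17, 10) = 10
b (Dana): min(8, 10) = 8
Alpha (Omar): max(-2, 8) = 8
q (Omar): max(-9, -10, -8) = -8
r (Omar): max(-5, 8, -9, -18) = 8
s (Omar): max(-20, 6, -16) = 6
c (Dana): min(-8, 8, 6) = -8
t (Omar): max(-15, 2) = 2
u (Omar): max(15, 0, 14) = 15
v (Omar): max(1, 8, -12) = 8
d (Dana): min(2, 15, 8) = 2
Beta (Omar): max(-8, 2) = 2
w (Omar): max(2, 20, -19, 9) = 20
x (Omar): max(-15, -3, 18, -10) = 18
e (Dana): min(20, 18) = 18
y (Omar): max(-4, -15, 9) = 9
z (Omar): max(-19, -16, -8, -12) = -8
aa (Omar): max(-10, -14) = -10
ab (Omar): max(-19, 4, 2) = 4
f (Dana): min(9, -8, -10, 4) = -10
ac (Omar): max(12, -12) = 12
ad (Omar): max(-2, 14, -6, 19) = 19
g (Dana): min(12, 19) = 12
Gamma (Omar): max(18, -10, 12) = 18
top (Dana): min(8, 2, 18) = 2
At top, Dana picks Beta (lowest: 2).
At Beta, Omar picks d (highest: 2).
At d, Dana picks t (lowest: 2).
At t, Omar picks bk (highest: 2).
Terminal value 2.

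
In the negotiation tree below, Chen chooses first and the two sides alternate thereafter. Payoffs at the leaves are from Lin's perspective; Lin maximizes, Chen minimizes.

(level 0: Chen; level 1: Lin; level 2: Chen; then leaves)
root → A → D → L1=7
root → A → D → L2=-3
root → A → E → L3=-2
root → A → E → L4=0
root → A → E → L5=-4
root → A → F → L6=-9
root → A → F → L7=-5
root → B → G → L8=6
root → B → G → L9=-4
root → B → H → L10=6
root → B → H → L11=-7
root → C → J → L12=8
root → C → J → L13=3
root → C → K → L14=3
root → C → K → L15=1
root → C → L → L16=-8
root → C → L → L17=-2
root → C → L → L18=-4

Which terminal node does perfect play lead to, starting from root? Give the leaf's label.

L9

D (Chen): min(7, -3) = -3
E (Chen): min(-2, 0, -4) = -4
F (Chen): min(-9, -5) = -9
A (Lin): max(-3, -4, -9) = -3
G (Chen): min(6, -4) = -4
H (Chen): min(6, -7) = -7
B (Lin): max(-4, -7) = -4
J (Chen): min(8, 3) = 3
K (Chen): min(3, 1) = 1
L (Chen): min(-8, -2, -4) = -8
C (Lin): max(3, 1, -8) = 3
root (Chen): min(-3, -4, 3) = -4
At root, Chen picks B (lowest: -4).
At B, Lin picks G (highest: -4).
At G, Chen picks L9 (lowest: -4).
Terminal value -4.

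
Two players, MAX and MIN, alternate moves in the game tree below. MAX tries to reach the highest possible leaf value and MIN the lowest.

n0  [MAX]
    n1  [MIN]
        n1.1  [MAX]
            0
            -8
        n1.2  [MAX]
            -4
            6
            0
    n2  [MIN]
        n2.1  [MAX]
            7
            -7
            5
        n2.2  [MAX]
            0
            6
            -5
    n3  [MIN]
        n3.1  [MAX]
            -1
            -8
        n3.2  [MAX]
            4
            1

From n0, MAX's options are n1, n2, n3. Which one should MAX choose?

n2

n1.1 (MAX): max(0, -8) = 0
n1.2 (MAX): max(-4, 6, 0) = 6
n1 (MIN): min(0, 6) = 0
n2.1 (MAX): max(7, -7, 5) = 7
n2.2 (MAX): max(0, 6, -5) = 6
n2 (MIN): min(7, 6) = 6
n3.1 (MAX): max(-1, -8) = -1
n3.2 (MAX): max(4, 1) = 4
n3 (MIN): min(-1, 4) = -1
n0 (MAX): max(0, 6, -1) = 6
MAX at n0 wants the highest of {n1=0, n2=6, n3=-1}, so chooses n2.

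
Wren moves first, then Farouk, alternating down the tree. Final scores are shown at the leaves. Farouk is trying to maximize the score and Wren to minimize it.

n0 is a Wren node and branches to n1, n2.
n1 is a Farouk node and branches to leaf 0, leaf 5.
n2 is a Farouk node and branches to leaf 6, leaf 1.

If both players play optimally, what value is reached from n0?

n1 (Farouk): max(0, 5) = 5
n2 (Farouk): max(6, 1) = 6
n0 (Wren): min(5, 6) = 5

5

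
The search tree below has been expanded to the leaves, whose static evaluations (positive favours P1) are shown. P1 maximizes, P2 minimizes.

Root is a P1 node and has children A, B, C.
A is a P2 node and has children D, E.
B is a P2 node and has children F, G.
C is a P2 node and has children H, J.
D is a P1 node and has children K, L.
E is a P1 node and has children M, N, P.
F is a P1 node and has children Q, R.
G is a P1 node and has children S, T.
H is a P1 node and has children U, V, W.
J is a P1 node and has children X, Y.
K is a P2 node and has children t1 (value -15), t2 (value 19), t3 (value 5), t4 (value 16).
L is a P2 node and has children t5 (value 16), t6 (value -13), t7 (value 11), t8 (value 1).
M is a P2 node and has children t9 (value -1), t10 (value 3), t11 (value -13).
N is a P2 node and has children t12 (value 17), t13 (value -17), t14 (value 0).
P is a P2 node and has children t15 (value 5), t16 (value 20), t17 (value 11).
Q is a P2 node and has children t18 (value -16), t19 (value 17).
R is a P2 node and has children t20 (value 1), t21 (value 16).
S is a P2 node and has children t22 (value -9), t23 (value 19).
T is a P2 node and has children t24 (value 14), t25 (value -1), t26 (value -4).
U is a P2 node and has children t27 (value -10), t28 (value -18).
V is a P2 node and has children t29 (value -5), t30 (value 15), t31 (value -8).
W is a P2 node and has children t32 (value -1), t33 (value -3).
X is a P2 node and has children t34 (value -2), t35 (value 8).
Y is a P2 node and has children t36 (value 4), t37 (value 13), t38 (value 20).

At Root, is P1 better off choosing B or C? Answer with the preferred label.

C

Q (P2): min(-16, 17) = -16
R (P2): min(1, 16) = 1
F (P1): max(-16, 1) = 1
S (P2): min(-9, 19) = -9
T (P2): min(14, -1, -4) = -4
G (P1): max(-9, -4) = -4
B (P2): min(1, -4) = -4
U (P2): min(-10, -18) = -18
V (P2): min(-5, 15, -8) = -8
W (P2): min(-1, -3) = -3
H (P1): max(-18, -8, -3) = -3
X (P2): min(-2, 8) = -2
Y (P2): min(4, 13, 20) = 4
J (P1): max(-2, 4) = 4
C (P2): min(-3, 4) = -3
P1 prefers the higher value; B=-4, C=-3. C is better since -3 > -4.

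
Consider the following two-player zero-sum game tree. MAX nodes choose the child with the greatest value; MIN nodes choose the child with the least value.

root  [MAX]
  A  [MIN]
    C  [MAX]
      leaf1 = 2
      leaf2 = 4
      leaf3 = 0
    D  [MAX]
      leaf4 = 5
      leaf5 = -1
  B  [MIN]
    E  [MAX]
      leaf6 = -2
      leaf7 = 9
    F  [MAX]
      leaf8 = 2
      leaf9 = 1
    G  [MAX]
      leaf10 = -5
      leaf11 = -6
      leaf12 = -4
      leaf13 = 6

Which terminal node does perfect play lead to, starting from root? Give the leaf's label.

C (MAX): max(2, 4, 0) = 4
D (MAX): max(5, -1) = 5
A (MIN): min(4, 5) = 4
E (MAX): max(-2, 9) = 9
F (MAX): max(2, 1) = 2
G (MAX): max(-5, -6, -4, 6) = 6
B (MIN): min(9, 2, 6) = 2
root (MAX): max(4, 2) = 4
At root, MAX picks A (highest: 4).
At A, MIN picks C (lowest: 4).
At C, MAX picks leaf2 (highest: 4).
Terminal value 4.

leaf2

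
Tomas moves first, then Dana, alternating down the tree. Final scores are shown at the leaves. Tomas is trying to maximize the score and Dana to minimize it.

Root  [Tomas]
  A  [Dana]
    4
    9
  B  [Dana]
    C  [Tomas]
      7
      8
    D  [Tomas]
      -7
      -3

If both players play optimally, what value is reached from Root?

4

A (Dana): min(4, 9) = 4
C (Tomas): max(7, 8) = 8
D (Tomas): max(-7, -3) = -3
B (Dana): min(8, -3) = -3
Root (Tomas): max(4, -3) = 4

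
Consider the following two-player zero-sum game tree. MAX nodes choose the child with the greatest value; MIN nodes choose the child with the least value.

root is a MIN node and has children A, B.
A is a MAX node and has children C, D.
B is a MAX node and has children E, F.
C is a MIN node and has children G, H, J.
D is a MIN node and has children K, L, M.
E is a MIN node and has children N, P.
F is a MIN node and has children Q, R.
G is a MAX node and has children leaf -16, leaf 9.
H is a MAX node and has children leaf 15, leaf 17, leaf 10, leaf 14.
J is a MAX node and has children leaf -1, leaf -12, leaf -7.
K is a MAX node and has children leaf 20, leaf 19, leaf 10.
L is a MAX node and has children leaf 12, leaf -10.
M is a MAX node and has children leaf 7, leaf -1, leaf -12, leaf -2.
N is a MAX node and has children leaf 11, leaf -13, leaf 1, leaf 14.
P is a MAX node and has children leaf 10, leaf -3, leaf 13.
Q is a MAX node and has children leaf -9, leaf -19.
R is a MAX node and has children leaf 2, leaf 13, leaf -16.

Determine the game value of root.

7

G (MAX): max(-16, 9) = 9
H (MAX): max(15, 17, 10, 14) = 17
J (MAX): max(-1, -12, -7) = -1
C (MIN): min(9, 17, -1) = -1
K (MAX): max(20, 19, 10) = 20
L (MAX): max(12, -10) = 12
M (MAX): max(7, -1, -12, -2) = 7
D (MIN): min(20, 12, 7) = 7
A (MAX): max(-1, 7) = 7
N (MAX): max(11, -13, 1, 14) = 14
P (MAX): max(10, -3, 13) = 13
E (MIN): min(14, 13) = 13
Q (MAX): max(-9, -19) = -9
R (MAX): max(2, 13, -16) = 13
F (MIN): min(-9, 13) = -9
B (MAX): max(13, -9) = 13
root (MIN): min(7, 13) = 7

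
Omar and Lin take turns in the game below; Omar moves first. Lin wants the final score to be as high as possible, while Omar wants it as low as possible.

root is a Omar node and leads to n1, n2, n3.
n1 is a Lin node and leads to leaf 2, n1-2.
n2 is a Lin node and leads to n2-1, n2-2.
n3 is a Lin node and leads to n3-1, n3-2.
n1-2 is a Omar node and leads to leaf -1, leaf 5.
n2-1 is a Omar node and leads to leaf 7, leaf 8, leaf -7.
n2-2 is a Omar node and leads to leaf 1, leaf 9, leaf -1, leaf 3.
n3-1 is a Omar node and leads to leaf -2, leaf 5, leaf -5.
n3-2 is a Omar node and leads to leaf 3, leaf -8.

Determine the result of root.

-5

n1-2 (Omar): min(-1, 5) = -1
n1 (Lin): max(2, -1) = 2
n2-1 (Omar): min(7, 8, -7) = -7
n2-2 (Omar): min(1, 9, -1, 3) = -1
n2 (Lin): max(-7, -1) = -1
n3-1 (Omar): min(-2, 5, -5) = -5
n3-2 (Omar): min(3, -8) = -8
n3 (Lin): max(-5, -8) = -5
root (Omar): min(2, -1, -5) = -5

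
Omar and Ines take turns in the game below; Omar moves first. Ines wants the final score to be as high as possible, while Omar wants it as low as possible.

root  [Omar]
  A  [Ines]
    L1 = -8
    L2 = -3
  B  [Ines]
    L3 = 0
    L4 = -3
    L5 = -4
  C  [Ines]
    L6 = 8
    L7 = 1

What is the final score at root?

A (Ines): max(-8, -3) = -3
B (Ines): max(0, -3, -4) = 0
C (Ines): max(8, 1) = 8
root (Omar): min(-3, 0, 8) = -3

-3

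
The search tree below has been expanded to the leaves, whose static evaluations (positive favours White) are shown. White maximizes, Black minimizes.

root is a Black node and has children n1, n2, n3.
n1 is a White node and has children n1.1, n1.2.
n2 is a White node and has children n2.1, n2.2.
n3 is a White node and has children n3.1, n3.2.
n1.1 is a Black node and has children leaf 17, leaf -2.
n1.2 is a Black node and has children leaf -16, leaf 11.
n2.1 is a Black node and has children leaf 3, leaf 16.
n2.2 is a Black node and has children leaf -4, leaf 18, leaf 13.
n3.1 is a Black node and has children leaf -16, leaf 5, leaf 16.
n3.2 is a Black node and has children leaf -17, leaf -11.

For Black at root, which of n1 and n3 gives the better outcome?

n1.1 (Black): min(17, -2) = -2
n1.2 (Black): min(-16, 11) = -16
n1 (White): max(-2, -16) = -2
n3.1 (Black): min(-16, 5, 16) = -16
n3.2 (Black): min(-17, -11) = -17
n3 (White): max(-16, -17) = -16
Black prefers the lower value; n1=-2, n3=-16. n3 is better since -16 < -2.

n3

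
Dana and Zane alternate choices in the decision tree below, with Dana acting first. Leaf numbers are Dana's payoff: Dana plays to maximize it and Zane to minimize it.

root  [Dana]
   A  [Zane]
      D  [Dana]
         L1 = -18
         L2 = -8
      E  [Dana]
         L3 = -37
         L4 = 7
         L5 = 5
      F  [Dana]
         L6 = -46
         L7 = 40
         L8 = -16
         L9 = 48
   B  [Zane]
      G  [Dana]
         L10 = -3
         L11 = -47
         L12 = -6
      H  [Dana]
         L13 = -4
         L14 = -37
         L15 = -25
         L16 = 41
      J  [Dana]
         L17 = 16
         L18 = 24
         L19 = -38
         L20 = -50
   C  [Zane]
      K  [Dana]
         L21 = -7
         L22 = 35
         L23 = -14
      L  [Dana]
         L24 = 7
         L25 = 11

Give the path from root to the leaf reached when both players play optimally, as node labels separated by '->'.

root -> C -> L -> L25

D (Dana): max(-18, -8) = -8
E (Dana): max(-37, 7, 5) = 7
F (Dana): max(-46, 40, -16, 48) = 48
A (Zane): min(-8, 7, 48) = -8
G (Dana): max(-3, -47, -6) = -3
H (Dana): max(-4, -37, -25, 41) = 41
J (Dana): max(16, 24, -38, -50) = 24
B (Zane): min(-3, 41, 24) = -3
K (Dana): max(-7, 35, -14) = 35
L (Dana): max(7, 11) = 11
C (Zane): min(35, 11) = 11
root (Dana): max(-8, -3, 11) = 11
At root, Dana picks C (highest: 11).
At C, Zane picks L (lowest: 11).
At L, Dana picks L25 (highest: 11).
Terminal value 11.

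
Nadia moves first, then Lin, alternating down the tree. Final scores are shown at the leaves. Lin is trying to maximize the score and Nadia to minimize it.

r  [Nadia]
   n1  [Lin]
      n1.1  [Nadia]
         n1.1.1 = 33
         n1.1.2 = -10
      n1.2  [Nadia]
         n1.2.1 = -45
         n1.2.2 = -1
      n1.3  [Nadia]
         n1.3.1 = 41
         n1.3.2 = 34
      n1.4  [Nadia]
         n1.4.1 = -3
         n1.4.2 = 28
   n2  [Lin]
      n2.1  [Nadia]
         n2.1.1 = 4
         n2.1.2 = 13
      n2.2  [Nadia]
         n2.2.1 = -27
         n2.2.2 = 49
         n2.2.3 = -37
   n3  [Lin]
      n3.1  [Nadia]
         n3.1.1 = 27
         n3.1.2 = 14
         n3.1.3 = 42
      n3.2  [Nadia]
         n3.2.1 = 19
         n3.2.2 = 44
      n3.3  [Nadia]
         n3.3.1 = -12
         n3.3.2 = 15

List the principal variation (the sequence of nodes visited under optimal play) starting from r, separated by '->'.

r -> n2 -> n2.1 -> n2.1.1

n1.1 (Nadia): min(33, -10) = -10
n1.2 (Nadia): min(-45, -1) = -45
n1.3 (Nadia): min(41, 34) = 34
n1.4 (Nadia): min(-3, 28) = -3
n1 (Lin): max(-10, -45, 34, -3) = 34
n2.1 (Nadia): min(4, 13) = 4
n2.2 (Nadia): min(-27, 49, -37) = -37
n2 (Lin): max(4, -37) = 4
n3.1 (Nadia): min(27, 14, 42) = 14
n3.2 (Nadia): min(19, 44) = 19
n3.3 (Nadia): min(-12, 15) = -12
n3 (Lin): max(14, 19, -12) = 19
r (Nadia): min(34, 4, 19) = 4
At r, Nadia picks n2 (lowest: 4).
At n2, Lin picks n2.1 (highest: 4).
At n2.1, Nadia picks n2.1.1 (lowest: 4).
Terminal value 4.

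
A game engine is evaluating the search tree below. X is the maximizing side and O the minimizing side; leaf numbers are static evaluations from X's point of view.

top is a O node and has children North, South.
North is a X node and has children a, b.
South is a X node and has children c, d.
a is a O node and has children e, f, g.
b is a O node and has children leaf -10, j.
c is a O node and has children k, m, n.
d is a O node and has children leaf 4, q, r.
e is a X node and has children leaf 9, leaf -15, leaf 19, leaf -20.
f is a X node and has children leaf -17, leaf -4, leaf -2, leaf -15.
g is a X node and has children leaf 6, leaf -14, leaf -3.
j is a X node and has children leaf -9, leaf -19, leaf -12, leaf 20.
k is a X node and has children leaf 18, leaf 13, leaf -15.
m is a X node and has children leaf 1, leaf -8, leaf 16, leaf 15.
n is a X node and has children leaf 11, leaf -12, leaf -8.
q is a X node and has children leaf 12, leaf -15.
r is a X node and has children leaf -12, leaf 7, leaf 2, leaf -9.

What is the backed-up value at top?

-2

e (X): max(9, -15, 19, -20) = 19
f (X): max(-17, -4, -2, -15) = -2
g (X): max(6, -14, -3) = 6
a (O): min(19, -2, 6) = -2
j (X): max(-9, -19, -12, 20) = 20
b (O): min(-10, 20) = -10
North (X): max(-2, -10) = -2
k (X): max(18, 13, -15) = 18
m (X): max(1, -8, 16, 15) = 16
n (X): max(11, -12, -8) = 11
c (O): min(18, 16, 11) = 11
q (X): max(12, -15) = 12
r (X): max(-12, 7, 2, -9) = 7
d (O): min(4, 12, 7) = 4
South (X): max(11, 4) = 11
top (O): min(-2, 11) = -2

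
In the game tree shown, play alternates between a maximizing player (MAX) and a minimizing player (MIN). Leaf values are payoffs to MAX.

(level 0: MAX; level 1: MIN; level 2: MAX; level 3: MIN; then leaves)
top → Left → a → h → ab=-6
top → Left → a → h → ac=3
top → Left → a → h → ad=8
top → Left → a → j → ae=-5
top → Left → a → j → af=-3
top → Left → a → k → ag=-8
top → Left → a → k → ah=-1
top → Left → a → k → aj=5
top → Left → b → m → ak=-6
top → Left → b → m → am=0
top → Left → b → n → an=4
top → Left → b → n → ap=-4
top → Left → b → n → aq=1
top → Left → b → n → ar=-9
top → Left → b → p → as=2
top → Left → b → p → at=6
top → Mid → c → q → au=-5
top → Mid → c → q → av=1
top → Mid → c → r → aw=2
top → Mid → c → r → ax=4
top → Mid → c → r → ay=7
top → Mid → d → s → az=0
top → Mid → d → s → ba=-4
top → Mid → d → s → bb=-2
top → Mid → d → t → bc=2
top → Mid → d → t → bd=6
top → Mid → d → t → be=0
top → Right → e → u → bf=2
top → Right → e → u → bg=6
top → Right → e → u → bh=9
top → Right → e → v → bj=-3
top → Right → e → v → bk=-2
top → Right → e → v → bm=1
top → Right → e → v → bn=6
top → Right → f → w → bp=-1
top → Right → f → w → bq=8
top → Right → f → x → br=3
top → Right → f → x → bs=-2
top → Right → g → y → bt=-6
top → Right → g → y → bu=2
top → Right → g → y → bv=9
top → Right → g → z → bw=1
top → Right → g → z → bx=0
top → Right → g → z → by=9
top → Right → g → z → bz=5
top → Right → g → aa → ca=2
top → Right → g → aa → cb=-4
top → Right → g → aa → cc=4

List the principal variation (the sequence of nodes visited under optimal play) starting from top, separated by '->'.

h (MIN): min(-6, 3, 8) = -6
j (MIN): min(-5, -3) = -5
k (MIN): min(-8, -1, 5) = -8
a (MAX): max(-6, -5, -8) = -5
m (MIN): min(-6, 0) = -6
n (MIN): min(4, -4, 1, -9) = -9
p (MIN): min(2, 6) = 2
b (MAX): max(-6, -9, 2) = 2
Left (MIN): min(-5, 2) = -5
q (MIN): min(-5, 1) = -5
r (MIN): min(2, 4, 7) = 2
c (MAX): max(-5, 2) = 2
s (MIN): min(0, -4, -2) = -4
t (MIN): min(2, 6, 0) = 0
d (MAX): max(-4, 0) = 0
Mid (MIN): min(2, 0) = 0
u (MIN): min(2, 6, 9) = 2
v (MIN): min(-3, -2, 1, 6) = -3
e (MAX): max(2, -3) = 2
w (MIN): min(-1, 8) = -1
x (MIN): min(3, -2) = -2
f (MAX): max(-1, -2) = -1
y (MIN): min(-6, 2, 9) = -6
z (MIN): min(1, 0, 9, 5) = 0
aa (MIN): min(2, -4, 4) = -4
g (MAX): max(-6, 0, -4) = 0
Right (MIN): min(2, -1, 0) = -1
top (MAX): max(-5, 0, -1) = 0
At top, MAX picks Mid (highest: 0).
At Mid, MIN picks d (lowest: 0).
At d, MAX picks t (highest: 0).
At t, MIN picks be (lowest: 0).
Terminal value 0.

top -> Mid -> d -> t -> be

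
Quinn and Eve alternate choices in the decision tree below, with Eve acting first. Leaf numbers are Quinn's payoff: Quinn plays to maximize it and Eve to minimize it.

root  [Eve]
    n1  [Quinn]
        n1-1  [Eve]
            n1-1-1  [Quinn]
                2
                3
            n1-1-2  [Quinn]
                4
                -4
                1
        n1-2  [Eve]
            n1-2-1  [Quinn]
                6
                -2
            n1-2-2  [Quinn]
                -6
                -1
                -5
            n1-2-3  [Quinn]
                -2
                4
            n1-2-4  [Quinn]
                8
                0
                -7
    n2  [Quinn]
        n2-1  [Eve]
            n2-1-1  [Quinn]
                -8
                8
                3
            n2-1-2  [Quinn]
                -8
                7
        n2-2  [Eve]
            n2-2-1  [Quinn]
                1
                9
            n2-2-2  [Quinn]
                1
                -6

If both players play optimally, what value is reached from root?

n1-1-1 (Quinn): max(2, 3) = 3
n1-1-2 (Quinn): max(4, -4, 1) = 4
n1-1 (Eve): min(3, 4) = 3
n1-2-1 (Quinn): max(6, -2) = 6
n1-2-2 (Quinn): max(-6, -1, -5) = -1
n1-2-3 (Quinn): max(-2, 4) = 4
n1-2-4 (Quinn): max(8, 0, -7) = 8
n1-2 (Eve): min(6, -1, 4, 8) = -1
n1 (Quinn): max(3, -1) = 3
n2-1-1 (Quinn): max(-8, 8, 3) = 8
n2-1-2 (Quinn): max(-8, 7) = 7
n2-1 (Eve): min(8, 7) = 7
n2-2-1 (Quinn): max(1, 9) = 9
n2-2-2 (Quinn): max(1, -6) = 1
n2-2 (Eve): min(9, 1) = 1
n2 (Quinn): max(7, 1) = 7
root (Eve): min(3, 7) = 3

3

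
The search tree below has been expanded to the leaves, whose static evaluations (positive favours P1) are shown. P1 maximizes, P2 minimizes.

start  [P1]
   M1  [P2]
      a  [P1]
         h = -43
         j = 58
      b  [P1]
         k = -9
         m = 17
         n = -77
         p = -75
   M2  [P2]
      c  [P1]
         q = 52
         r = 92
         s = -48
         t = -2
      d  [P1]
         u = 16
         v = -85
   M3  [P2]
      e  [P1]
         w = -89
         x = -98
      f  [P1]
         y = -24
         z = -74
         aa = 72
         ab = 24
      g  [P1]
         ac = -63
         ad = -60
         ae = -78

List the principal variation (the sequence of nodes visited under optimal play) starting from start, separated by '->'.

start -> M1 -> b -> m

a (P1): max(-43, 58) = 58
b (P1): max(-9, 17, -77, -75) = 17
M1 (P2): min(58, 17) = 17
c (P1): max(52, 92, -48, -2) = 92
d (P1): max(16, -85) = 16
M2 (P2): min(92, 16) = 16
e (P1): max(-89, -98) = -89
f (P1): max(-24, -74, 72, 24) = 72
g (P1): max(-63, -60, -78) = -60
M3 (P2): min(-89, 72, -60) = -89
start (P1): max(17, 16, -89) = 17
At start, P1 picks M1 (highest: 17).
At M1, P2 picks b (lowest: 17).
At b, P1 picks m (highest: 17).
Terminal value 17.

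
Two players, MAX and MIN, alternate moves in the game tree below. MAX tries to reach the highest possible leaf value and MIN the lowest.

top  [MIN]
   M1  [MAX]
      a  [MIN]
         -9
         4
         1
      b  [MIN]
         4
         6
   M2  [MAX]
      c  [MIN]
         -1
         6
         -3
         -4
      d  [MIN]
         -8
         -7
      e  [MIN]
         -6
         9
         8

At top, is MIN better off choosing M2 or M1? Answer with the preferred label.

M2

c (MIN): min(-1, 6, -3, -4) = -4
d (MIN): min(-8, -7) = -8
e (MIN): min(-6, 9, 8) = -6
M2 (MAX): max(-4, -8, -6) = -4
a (MIN): min(-9, 4, 1) = -9
b (MIN): min(4, 6) = 4
M1 (MAX): max(-9, 4) = 4
MIN prefers the lower value; M2=-4, M1=4. M2 is better since -4 < 4.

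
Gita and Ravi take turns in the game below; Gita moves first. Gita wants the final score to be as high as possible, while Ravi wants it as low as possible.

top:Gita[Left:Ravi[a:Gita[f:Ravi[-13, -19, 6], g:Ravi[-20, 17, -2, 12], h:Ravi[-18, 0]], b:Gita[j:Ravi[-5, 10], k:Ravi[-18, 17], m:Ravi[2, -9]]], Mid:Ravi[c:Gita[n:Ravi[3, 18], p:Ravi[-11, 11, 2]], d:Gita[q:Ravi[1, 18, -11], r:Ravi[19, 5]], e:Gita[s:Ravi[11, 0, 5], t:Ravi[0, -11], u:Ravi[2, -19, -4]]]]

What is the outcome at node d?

q (Ravi): min(1, 18, -11) = -11
r (Ravi): min(19, 5) = 5
d (Gita): max(-11, 5) = 5

5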